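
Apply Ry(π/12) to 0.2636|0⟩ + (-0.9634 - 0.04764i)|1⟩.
(0.3871 + 0.006218i)|0⟩ + (-0.9208 - 0.04723i)|1⟩

Ry(π/12) = [[cos(θ/2), −sin(θ/2)], [sin(θ/2), cos(θ/2)]]; θ = π/12, cos(θ/2) ≈ 0.991445, sin(θ/2) ≈ 0.130526.
With a = amp(|0⟩) = 0.2636 and b = amp(|1⟩) = (-0.9634 - 0.04764i):
new amp(|0⟩) = (0.991445)·a + (-0.130526)·b = (0.3871 + 0.006218i)
new amp(|1⟩) = (0.130526)·a + (0.991445)·b = (-0.9208 - 0.04723i)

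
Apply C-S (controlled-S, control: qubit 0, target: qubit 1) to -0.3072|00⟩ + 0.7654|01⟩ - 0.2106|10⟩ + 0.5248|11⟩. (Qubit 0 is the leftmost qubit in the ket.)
-0.3072|00⟩ + 0.7654|01⟩ - 0.2106|10⟩ + 0.5248i|11⟩

C-S leaves the control-|0⟩ kets |00⟩, |01⟩ unchanged and applies S to qubit 1 on the control-|1⟩ pair (|10⟩, |11⟩).
S = [[1, 0], [0, i]].
With a = amp(|10⟩) = -0.2106 and b = amp(|11⟩) = 0.5248:
new amp(|10⟩) = (1)·a = -0.2106
new amp(|11⟩) = (i)·b = 0.5248i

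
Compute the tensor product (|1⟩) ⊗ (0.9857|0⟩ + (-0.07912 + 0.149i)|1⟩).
0.9857|10⟩ + (-0.07912 + 0.149i)|11⟩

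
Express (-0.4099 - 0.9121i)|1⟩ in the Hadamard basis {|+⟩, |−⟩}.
(-0.2898 - 0.645i)|+⟩ + (0.2898 + 0.645i)|−⟩

With |ψ⟩ = α|0⟩ + β|1⟩, the Hadamard-basis coefficients are ⟨+|ψ⟩ = (α + β)/√2 and ⟨−|ψ⟩ = (α − β)/√2.
Here α = 0, β = (-0.4099 - 0.9121i): (α + β)/√2 = (-0.2898 - 0.645i), (α − β)/√2 = (0.2898 + 0.645i).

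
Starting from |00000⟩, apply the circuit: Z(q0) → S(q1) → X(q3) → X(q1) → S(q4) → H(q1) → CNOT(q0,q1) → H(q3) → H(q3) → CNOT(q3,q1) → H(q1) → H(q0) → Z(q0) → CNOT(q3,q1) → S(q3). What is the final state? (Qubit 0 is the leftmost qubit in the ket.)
-(1/√2)i|00010⟩ + (1/√2)i|10010⟩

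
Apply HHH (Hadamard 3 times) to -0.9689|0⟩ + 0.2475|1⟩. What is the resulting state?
-0.5101|0⟩ - 0.8601|1⟩

H² = I, so H^3 = H: a single Hadamard. With (a, b) = (-0.9689, 0.2475), H gives ((a + b)/√2, (a − b)/√2) = (-0.5101, -0.8601).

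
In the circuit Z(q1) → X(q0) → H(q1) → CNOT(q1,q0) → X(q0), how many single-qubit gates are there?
4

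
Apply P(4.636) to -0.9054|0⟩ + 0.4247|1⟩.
-0.9054|0⟩ + (-0.03241 - 0.4235i)|1⟩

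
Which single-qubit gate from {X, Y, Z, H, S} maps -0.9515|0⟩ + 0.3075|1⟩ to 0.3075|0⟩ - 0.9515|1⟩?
X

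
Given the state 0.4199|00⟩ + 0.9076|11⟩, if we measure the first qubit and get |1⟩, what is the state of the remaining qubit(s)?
|1⟩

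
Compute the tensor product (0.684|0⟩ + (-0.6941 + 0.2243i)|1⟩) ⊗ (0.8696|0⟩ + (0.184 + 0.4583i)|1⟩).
0.5948|00⟩ + (0.1259 + 0.3135i)|01⟩ + (-0.6036 + 0.1951i)|10⟩ + (-0.2305 - 0.2768i)|11⟩

amp(|b₁b₂…⟩) = product of the factor amplitudes for bits b₁, b₂, …; only kets whose every factor amplitude is nonzero survive.
|00⟩: (0.684)(0.8696) = 0.5948
|01⟩: (0.684)(0.184 + 0.4583i) = (0.1259 + 0.3135i)
|10⟩: (-0.6941 + 0.2243i)(0.8696) = (-0.6036 + 0.1951i)
|11⟩: (-0.6941 + 0.2243i)(0.184 + 0.4583i) = (-0.2305 - 0.2768i)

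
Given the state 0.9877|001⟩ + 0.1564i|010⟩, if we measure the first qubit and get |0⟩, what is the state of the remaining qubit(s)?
0.9877|01⟩ + 0.1564i|10⟩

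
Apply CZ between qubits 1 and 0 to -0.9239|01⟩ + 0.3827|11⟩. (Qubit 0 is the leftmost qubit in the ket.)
-0.9239|01⟩ - 0.3827|11⟩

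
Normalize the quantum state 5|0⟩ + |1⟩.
0.9806|0⟩ + 0.1961|1⟩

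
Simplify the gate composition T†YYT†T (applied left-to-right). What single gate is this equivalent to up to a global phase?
T†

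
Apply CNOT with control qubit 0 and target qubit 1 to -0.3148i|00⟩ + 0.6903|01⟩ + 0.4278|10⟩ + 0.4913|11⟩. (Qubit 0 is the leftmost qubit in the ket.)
-0.3148i|00⟩ + 0.6903|01⟩ + 0.4913|10⟩ + 0.4278|11⟩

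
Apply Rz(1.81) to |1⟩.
(0.6177 + 0.7864i)|1⟩

Rz(1.81) = [[e^(−iθ/2), 0], [0, e^(iθ/2)]] with e^(±iθ/2) = cos(θ/2) ± i·sin(θ/2); θ = 1.81, cos(θ/2) ≈ 0.617686, sin(θ/2) ≈ 0.786425.
With a = amp(|0⟩) = 0 and b = amp(|1⟩) = 1:
new amp(|0⟩) = (0.617686 - 0.786425i)·a = 0
new amp(|1⟩) = (0.617686 + 0.786425i)·b = (0.6177 + 0.7864i)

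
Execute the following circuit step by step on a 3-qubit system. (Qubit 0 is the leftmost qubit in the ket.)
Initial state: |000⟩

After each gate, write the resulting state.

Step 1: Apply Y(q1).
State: i|010⟩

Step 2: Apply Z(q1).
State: -i|010⟩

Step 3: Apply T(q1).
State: (1/√2 - (1/√2)i)|010⟩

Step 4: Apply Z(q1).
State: (-1/√2 + (1/√2)i)|010⟩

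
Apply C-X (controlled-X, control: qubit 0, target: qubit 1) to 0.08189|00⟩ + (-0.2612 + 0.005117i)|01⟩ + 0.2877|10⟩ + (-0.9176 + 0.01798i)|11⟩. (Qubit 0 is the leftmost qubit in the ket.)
0.08189|00⟩ + (-0.2612 + 0.005117i)|01⟩ + (-0.9176 + 0.01798i)|10⟩ + 0.2877|11⟩

C-X leaves the control-|0⟩ kets |00⟩, |01⟩ unchanged and applies X to qubit 1 on the control-|1⟩ pair (|10⟩, |11⟩).
X = [[0, 1], [1, 0]].
With a = amp(|10⟩) = 0.2877 and b = amp(|11⟩) = (-0.9176 + 0.01798i):
new amp(|10⟩) = (1)·b = (-0.9176 + 0.01798i)
new amp(|11⟩) = (1)·a = 0.2877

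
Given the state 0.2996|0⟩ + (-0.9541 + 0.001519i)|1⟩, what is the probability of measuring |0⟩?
0.08976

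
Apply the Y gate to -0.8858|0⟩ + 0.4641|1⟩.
-0.4641i|0⟩ - 0.8858i|1⟩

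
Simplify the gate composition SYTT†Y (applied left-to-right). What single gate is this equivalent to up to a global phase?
S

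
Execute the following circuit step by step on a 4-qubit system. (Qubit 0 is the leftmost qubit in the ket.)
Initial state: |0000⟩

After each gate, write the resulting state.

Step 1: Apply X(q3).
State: |0001⟩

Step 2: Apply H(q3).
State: 1/√2|0000⟩ - 1/√2|0001⟩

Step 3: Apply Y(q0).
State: (1/√2)i|1000⟩ - (1/√2)i|1001⟩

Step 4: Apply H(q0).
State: (1/2)i|0000⟩ - (1/2)i|0001⟩ - (1/2)i|1000⟩ + (1/2)i|1001⟩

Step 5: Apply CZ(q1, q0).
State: (1/2)i|0000⟩ - (1/2)i|0001⟩ - (1/2)i|1000⟩ + (1/2)i|1001⟩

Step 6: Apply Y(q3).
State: -1/2|0000⟩ - 1/2|0001⟩ + 1/2|1000⟩ + 1/2|1001⟩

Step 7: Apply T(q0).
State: -1/2|0000⟩ - 1/2|0001⟩ + (1/√8 + (1/√8)i)|1000⟩ + (1/√8 + (1/√8)i)|1001⟩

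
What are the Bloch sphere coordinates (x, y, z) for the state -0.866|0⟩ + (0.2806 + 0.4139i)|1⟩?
(-0.486, -0.7169, 0.4999)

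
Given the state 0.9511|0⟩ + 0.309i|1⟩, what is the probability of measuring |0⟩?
0.9046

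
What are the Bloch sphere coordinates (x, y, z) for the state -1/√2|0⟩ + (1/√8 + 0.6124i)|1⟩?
(-1/2, -0.8661, -0.00003376)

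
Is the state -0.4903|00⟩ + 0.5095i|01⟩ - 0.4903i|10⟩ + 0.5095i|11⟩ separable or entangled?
Entangled

Writing the state as a|00⟩ + b|01⟩ + c|10⟩ + d|11⟩, it is a product state iff ad − bc = 0.
Here (a, b, c, d) = (-0.4903, 0.5095i, -0.4903i, 0.5095i): ad − bc = (-0.4903)(0.5095i) − (0.5095i)(-0.4903i) = (-0.2498 - 0.2498i) ≠ 0, so the state is entangled.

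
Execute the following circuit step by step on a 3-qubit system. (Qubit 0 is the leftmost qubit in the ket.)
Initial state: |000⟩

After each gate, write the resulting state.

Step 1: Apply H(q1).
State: 1/√2|000⟩ + 1/√2|010⟩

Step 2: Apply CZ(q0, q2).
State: 1/√2|000⟩ + 1/√2|010⟩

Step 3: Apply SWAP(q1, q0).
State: 1/√2|000⟩ + 1/√2|100⟩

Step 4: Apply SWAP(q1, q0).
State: 1/√2|000⟩ + 1/√2|010⟩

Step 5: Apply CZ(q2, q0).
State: 1/√2|000⟩ + 1/√2|010⟩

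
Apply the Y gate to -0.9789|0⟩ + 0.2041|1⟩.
-0.2041i|0⟩ - 0.9789i|1⟩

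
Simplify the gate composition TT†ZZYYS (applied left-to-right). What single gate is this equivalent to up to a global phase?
S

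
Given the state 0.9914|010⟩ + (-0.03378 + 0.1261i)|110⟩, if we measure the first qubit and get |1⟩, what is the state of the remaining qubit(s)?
(-0.2588 + 0.9659i)|10⟩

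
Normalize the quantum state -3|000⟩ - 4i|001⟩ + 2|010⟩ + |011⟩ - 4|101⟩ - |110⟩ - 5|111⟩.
-1/√8|000⟩ - 0.4714i|001⟩ + 0.2357|010⟩ + 0.1179|011⟩ - 0.4714|101⟩ - 0.1179|110⟩ - 0.5893|111⟩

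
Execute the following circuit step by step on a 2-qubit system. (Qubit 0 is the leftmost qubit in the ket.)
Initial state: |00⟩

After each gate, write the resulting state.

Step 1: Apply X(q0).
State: |10⟩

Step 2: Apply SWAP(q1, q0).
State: |01⟩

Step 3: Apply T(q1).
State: (1/√2 + (1/√2)i)|01⟩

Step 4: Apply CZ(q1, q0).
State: (1/√2 + (1/√2)i)|01⟩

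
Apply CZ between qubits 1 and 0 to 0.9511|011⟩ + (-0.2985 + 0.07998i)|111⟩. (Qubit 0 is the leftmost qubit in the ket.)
0.9511|011⟩ + (0.2985 - 0.07998i)|111⟩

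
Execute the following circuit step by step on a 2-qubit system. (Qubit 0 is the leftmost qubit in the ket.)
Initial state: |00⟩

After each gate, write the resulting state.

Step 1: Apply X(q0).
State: |10⟩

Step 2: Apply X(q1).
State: |11⟩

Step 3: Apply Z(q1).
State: -|11⟩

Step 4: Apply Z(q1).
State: |11⟩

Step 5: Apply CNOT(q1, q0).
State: |01⟩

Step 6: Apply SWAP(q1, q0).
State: |10⟩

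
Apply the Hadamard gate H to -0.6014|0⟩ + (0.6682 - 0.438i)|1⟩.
(0.04723 - 0.3097i)|0⟩ + (-0.8977 + 0.3097i)|1⟩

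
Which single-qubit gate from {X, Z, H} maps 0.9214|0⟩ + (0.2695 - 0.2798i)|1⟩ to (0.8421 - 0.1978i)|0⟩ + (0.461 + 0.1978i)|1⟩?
H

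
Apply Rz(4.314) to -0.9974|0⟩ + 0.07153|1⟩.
(0.5518 + 0.8309i)|0⟩ + (-0.03957 + 0.05959i)|1⟩

Rz(4.314) = [[e^(−iθ/2), 0], [0, e^(iθ/2)]] with e^(±iθ/2) = cos(θ/2) ± i·sin(θ/2); θ = 4.314, cos(θ/2) ≈ -0.553202, sin(θ/2) ≈ 0.833047.
With a = amp(|0⟩) = -0.9974 and b = amp(|1⟩) = 0.07153:
new amp(|0⟩) = (-0.553202 - 0.833047i)·a = (0.5518 + 0.8309i)
new amp(|1⟩) = (-0.553202 + 0.833047i)·b = (-0.03957 + 0.05959i)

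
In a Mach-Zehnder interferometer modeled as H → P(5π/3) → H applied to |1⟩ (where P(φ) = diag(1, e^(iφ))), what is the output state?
(0.25 + 0.433i)|0⟩ + (0.75 - 0.433i)|1⟩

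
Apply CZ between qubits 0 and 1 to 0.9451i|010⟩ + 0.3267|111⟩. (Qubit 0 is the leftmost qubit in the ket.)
0.9451i|010⟩ - 0.3267|111⟩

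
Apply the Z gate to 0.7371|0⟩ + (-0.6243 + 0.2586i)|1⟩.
0.7371|0⟩ + (0.6243 - 0.2586i)|1⟩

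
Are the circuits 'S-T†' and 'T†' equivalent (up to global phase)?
No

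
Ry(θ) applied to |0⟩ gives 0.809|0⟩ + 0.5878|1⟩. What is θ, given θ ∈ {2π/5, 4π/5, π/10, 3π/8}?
2π/5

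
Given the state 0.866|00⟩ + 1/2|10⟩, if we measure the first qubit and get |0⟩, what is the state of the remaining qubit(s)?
|0⟩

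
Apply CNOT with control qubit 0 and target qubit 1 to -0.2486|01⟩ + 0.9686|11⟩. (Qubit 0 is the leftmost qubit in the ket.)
-0.2486|01⟩ + 0.9686|10⟩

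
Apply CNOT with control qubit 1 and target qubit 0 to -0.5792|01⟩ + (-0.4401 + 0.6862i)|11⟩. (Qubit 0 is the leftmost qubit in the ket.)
(-0.4401 + 0.6862i)|01⟩ - 0.5792|11⟩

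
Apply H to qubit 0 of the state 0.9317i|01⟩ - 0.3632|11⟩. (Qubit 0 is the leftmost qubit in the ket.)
(-0.2568 + 0.6588i)|01⟩ + (0.2568 + 0.6588i)|11⟩

H on qubit 0 mixes each pair of kets that differ only in qubit 0: amplitudes (a, b) of (|…0…⟩, |…1…⟩) become ((a + b)/√2, (a − b)/√2). Kets absent from the input have amplitude 0.
(|01⟩, |11⟩): (a, b) = (0.9317i, -0.3632) → ((-0.2568 + 0.6588i), (0.2568 + 0.6588i))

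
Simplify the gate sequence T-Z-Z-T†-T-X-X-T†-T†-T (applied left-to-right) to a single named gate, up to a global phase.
I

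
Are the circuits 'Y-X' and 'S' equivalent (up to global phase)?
No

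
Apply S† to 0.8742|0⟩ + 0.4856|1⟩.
0.8742|0⟩ - 0.4856i|1⟩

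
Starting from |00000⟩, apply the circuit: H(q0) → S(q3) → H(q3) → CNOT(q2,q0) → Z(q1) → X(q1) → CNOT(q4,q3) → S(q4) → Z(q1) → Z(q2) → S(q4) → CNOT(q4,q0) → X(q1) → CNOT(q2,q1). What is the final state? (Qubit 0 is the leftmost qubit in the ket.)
-1/2|00000⟩ - 1/2|00010⟩ - 1/2|10000⟩ - 1/2|10010⟩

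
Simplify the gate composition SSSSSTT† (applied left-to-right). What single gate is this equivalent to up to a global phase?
S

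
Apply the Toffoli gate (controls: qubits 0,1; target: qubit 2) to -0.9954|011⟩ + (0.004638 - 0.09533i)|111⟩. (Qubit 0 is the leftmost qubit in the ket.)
-0.9954|011⟩ + (0.004638 - 0.09533i)|110⟩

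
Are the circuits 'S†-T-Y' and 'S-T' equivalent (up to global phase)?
No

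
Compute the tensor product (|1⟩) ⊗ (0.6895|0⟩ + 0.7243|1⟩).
0.6895|10⟩ + 0.7243|11⟩

amp(|b₁b₂…⟩) = product of the factor amplitudes for bits b₁, b₂, …; only kets whose every factor amplitude is nonzero survive.
|10⟩: (1)(0.6895) = 0.6895
|11⟩: (1)(0.7243) = 0.7243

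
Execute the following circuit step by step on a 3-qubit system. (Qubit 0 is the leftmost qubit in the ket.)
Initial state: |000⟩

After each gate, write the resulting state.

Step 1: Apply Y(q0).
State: i|100⟩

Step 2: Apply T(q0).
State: (-1/√2 + (1/√2)i)|100⟩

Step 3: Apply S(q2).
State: (-1/√2 + (1/√2)i)|100⟩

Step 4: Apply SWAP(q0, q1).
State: (-1/√2 + (1/√2)i)|010⟩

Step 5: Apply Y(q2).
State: (-1/√2 - (1/√2)i)|011⟩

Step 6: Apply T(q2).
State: -i|011⟩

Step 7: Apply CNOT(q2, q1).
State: -i|001⟩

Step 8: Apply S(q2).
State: |001⟩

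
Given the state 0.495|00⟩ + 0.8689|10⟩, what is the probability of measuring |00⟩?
0.245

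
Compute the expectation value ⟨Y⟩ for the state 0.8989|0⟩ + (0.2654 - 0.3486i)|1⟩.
-0.6267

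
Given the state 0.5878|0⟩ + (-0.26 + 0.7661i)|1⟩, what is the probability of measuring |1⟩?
0.6545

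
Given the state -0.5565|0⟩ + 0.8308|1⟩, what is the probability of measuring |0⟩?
0.3097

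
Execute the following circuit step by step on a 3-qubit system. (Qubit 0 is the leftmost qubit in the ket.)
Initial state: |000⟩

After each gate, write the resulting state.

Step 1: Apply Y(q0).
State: i|100⟩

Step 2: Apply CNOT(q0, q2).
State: i|101⟩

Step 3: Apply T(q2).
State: (-1/√2 + (1/√2)i)|101⟩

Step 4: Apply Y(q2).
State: (1/√2 + (1/√2)i)|100⟩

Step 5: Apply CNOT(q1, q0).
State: (1/√2 + (1/√2)i)|100⟩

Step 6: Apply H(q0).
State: (1/2 + (1/2)i)|000⟩ + (-1/2 - (1/2)i)|100⟩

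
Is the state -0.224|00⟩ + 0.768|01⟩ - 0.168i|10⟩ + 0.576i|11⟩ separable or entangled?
Separable

Writing the state as a|00⟩ + b|01⟩ + c|10⟩ + d|11⟩, it is a product state iff ad − bc = 0.
Here (a, b, c, d) = (-0.224, 0.768, -0.168i, 0.576i): ad − bc = (-0.224)(0.576i) − (0.768)(-0.168i) = 0, so the state is separable.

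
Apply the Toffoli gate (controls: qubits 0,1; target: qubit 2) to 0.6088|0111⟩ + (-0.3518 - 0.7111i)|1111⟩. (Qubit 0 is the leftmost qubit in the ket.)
0.6088|0111⟩ + (-0.3518 - 0.7111i)|1101⟩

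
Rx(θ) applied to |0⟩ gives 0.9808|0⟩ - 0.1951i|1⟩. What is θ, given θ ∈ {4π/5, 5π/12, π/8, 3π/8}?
π/8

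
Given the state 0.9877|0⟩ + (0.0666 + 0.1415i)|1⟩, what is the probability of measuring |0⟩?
0.9756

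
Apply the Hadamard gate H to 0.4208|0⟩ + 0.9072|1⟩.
0.939|0⟩ - 0.3439|1⟩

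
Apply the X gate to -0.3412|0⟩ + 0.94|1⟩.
0.94|0⟩ - 0.3412|1⟩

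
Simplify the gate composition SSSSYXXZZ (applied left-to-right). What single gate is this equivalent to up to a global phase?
Y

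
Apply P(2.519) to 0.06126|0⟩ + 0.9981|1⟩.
0.06126|0⟩ + (-0.8108 + 0.582i)|1⟩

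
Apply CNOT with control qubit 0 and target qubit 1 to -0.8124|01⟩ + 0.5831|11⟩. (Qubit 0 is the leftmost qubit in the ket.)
-0.8124|01⟩ + 0.5831|10⟩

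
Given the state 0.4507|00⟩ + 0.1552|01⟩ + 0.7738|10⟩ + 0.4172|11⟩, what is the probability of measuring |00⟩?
0.2031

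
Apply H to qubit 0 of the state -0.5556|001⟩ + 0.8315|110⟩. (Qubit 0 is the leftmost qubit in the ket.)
-0.3929|001⟩ + 0.588|010⟩ - 0.3929|101⟩ - 0.588|110⟩

H on qubit 0 mixes each pair of kets that differ only in qubit 0: amplitudes (a, b) of (|…0…⟩, |…1…⟩) become ((a + b)/√2, (a − b)/√2). Kets absent from the input have amplitude 0.
(|001⟩, |101⟩): (a, b) = (-0.5556, 0) → (-0.3929, -0.3929)
(|010⟩, |110⟩): (a, b) = (0, 0.8315) → (0.588, -0.588)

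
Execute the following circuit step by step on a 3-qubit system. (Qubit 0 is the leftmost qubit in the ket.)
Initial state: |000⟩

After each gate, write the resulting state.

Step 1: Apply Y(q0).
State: i|100⟩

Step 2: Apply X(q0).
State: i|000⟩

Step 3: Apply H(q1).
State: (1/√2)i|000⟩ + (1/√2)i|010⟩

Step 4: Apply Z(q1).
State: (1/√2)i|000⟩ - (1/√2)i|010⟩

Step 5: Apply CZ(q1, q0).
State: (1/√2)i|000⟩ - (1/√2)i|010⟩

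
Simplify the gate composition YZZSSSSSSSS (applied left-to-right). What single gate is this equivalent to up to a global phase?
Y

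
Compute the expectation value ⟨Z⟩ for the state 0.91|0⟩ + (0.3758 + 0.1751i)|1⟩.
0.6562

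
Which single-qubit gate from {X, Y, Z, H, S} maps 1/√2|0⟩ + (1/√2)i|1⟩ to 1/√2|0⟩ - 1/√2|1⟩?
S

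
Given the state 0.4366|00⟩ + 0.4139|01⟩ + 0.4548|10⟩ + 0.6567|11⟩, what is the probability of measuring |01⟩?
0.1713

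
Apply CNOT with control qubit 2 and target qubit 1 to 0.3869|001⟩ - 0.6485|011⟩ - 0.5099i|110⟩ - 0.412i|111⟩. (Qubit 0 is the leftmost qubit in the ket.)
-0.6485|001⟩ + 0.3869|011⟩ - 0.412i|101⟩ - 0.5099i|110⟩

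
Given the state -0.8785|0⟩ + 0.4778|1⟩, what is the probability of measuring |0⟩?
0.7718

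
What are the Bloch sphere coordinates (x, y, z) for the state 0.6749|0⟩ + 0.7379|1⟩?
(0.996, 0, -0.08901)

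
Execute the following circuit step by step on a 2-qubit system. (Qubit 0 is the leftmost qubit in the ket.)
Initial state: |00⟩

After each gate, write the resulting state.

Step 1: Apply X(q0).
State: |10⟩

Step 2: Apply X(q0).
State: |00⟩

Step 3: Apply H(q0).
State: 1/√2|00⟩ + 1/√2|10⟩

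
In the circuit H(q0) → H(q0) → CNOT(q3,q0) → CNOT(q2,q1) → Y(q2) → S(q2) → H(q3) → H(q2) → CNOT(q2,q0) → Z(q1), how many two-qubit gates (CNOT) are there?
3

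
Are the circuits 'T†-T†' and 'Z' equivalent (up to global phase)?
No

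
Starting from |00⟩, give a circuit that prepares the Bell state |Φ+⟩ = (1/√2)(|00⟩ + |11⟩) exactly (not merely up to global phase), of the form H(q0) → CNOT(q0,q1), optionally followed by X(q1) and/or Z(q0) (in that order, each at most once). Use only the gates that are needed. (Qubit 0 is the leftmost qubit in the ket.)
H(q0) → CNOT(q0,q1)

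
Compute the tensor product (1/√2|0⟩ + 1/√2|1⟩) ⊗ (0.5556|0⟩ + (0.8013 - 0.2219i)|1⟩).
0.3929|00⟩ + (0.5666 - 0.1569i)|01⟩ + 0.3929|10⟩ + (0.5666 - 0.1569i)|11⟩

amp(|b₁b₂…⟩) = product of the factor amplitudes for bits b₁, b₂, …; only kets whose every factor amplitude is nonzero survive.
|00⟩: (1/√2)(0.5556) = 0.3929
|01⟩: (1/√2)(0.8013 - 0.2219i) = (0.5666 - 0.1569i)
|10⟩: (1/√2)(0.5556) = 0.3929
|11⟩: (1/√2)(0.8013 - 0.2219i) = (0.5666 - 0.1569i)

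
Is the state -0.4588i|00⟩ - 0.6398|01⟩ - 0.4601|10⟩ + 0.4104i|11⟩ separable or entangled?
Entangled

Writing the state as a|00⟩ + b|01⟩ + c|10⟩ + d|11⟩, it is a product state iff ad − bc = 0.
Here (a, b, c, d) = (-0.4588i, -0.6398, -0.4601, 0.4104i): ad − bc = (-0.4588i)(0.4104i) − (-0.6398)(-0.4601) = -0.1061 ≠ 0, so the state is entangled.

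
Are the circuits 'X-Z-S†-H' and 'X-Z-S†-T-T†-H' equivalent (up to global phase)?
Yes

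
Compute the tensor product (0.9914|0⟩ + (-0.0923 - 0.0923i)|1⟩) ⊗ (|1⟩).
0.9914|01⟩ + (-0.0923 - 0.0923i)|11⟩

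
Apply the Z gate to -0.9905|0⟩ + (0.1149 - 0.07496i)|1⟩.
-0.9905|0⟩ + (-0.1149 + 0.07496i)|1⟩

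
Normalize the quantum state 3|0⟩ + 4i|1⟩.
0.6|0⟩ + 0.8i|1⟩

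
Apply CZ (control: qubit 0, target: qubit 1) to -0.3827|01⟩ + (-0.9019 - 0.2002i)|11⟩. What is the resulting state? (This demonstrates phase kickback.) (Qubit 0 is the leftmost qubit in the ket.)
-0.3827|01⟩ + (0.9019 + 0.2002i)|11⟩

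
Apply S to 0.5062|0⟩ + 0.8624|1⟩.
0.5062|0⟩ + 0.8624i|1⟩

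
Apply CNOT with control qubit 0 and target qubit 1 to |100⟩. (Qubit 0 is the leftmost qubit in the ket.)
|110⟩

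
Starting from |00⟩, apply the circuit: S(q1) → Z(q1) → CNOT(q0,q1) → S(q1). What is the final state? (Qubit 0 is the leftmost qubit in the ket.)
|00⟩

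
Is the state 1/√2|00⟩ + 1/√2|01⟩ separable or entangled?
Separable

Writing the state as a|00⟩ + b|01⟩ + c|10⟩ + d|11⟩, it is a product state iff ad − bc = 0.
Here (a, b, c, d) = (1/√2, 1/√2, 0, 0): ad − bc = (1/√2)(0) − (1/√2)(0) = 0, so the state is separable.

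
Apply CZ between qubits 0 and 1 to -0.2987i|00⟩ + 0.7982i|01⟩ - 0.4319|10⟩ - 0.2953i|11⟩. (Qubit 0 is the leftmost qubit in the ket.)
-0.2987i|00⟩ + 0.7982i|01⟩ - 0.4319|10⟩ + 0.2953i|11⟩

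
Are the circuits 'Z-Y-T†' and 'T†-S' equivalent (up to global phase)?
No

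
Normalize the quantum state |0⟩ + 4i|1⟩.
0.2425|0⟩ + 0.9701i|1⟩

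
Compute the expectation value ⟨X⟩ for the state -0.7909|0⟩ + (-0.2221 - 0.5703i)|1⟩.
0.3513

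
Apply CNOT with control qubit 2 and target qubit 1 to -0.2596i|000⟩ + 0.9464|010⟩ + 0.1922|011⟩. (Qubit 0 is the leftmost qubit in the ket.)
-0.2596i|000⟩ + 0.1922|001⟩ + 0.9464|010⟩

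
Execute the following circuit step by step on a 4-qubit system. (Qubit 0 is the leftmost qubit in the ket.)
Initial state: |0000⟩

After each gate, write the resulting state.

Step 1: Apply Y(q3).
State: i|0001⟩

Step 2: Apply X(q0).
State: i|1001⟩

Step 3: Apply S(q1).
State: i|1001⟩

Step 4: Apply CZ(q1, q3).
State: i|1001⟩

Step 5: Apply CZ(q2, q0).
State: i|1001⟩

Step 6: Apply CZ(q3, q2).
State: i|1001⟩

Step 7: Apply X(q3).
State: i|1000⟩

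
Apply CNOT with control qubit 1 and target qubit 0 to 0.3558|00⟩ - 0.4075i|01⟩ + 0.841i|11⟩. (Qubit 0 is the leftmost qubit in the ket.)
0.3558|00⟩ + 0.841i|01⟩ - 0.4075i|11⟩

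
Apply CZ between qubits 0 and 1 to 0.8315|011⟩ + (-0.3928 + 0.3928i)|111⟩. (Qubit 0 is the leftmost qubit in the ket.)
0.8315|011⟩ + (0.3928 - 0.3928i)|111⟩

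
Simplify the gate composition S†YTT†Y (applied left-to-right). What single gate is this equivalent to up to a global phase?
S†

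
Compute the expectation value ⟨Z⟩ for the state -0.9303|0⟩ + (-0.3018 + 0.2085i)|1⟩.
0.7309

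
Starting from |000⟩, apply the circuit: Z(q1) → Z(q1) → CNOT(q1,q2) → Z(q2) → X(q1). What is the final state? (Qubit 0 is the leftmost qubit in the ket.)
|010⟩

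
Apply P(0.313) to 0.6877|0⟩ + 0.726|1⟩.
0.6877|0⟩ + (0.6907 + 0.2235i)|1⟩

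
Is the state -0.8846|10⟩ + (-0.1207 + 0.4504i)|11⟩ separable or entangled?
Separable

Writing the state as a|00⟩ + b|01⟩ + c|10⟩ + d|11⟩, it is a product state iff ad − bc = 0.
Here (a, b, c, d) = (0, 0, -0.8846, (-0.1207 + 0.4504i)): ad − bc = (0)(-0.1207 + 0.4504i) − (0)(-0.8846) = 0, so the state is separable.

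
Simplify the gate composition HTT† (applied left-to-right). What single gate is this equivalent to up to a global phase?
H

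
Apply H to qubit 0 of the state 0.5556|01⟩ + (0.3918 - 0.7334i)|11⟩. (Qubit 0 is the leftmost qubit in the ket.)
(0.6699 - 0.5186i)|01⟩ + (0.1158 + 0.5186i)|11⟩

H on qubit 0 mixes each pair of kets that differ only in qubit 0: amplitudes (a, b) of (|…0…⟩, |…1…⟩) become ((a + b)/√2, (a − b)/√2). Kets absent from the input have amplitude 0.
(|01⟩, |11⟩): (a, b) = (0.5556, (0.3918 - 0.7334i)) → ((0.6699 - 0.5186i), (0.1158 + 0.5186i))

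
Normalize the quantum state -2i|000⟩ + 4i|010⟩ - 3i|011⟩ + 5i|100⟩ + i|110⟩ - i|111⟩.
-0.2673i|000⟩ + 0.5345i|010⟩ - 0.4009i|011⟩ + 0.6682i|100⟩ + 0.1336i|110⟩ - 0.1336i|111⟩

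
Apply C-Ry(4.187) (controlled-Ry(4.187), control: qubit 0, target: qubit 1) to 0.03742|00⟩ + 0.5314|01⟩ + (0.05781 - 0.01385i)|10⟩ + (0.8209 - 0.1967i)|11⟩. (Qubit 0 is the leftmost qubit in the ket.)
0.03742|00⟩ + 0.5314|01⟩ + (-0.7401 + 0.1773i)|10⟩ + (-0.3597 + 0.0862i)|11⟩

C-Ry(4.187) leaves the control-|0⟩ kets |00⟩, |01⟩ unchanged and applies Ry(4.187) to qubit 1 on the control-|1⟩ pair (|10⟩, |11⟩).
Ry(4.187) = [[cos(θ/2), −sin(θ/2)], [sin(θ/2), cos(θ/2)]]; θ = 4.187, cos(θ/2) ≈ -0.499225, sin(θ/2) ≈ 0.866473.
With a = amp(|10⟩) = (0.05781 - 0.01385i) and b = amp(|11⟩) = (0.8209 - 0.1967i):
new amp(|10⟩) = (-0.499225)·a + (-0.866473)·b = (-0.7401 + 0.1773i)
new amp(|11⟩) = (0.866473)·a + (-0.499225)·b = (-0.3597 + 0.0862i)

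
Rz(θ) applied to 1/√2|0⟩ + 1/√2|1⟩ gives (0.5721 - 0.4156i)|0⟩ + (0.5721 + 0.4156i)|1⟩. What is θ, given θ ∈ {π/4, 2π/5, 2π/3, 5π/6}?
2π/5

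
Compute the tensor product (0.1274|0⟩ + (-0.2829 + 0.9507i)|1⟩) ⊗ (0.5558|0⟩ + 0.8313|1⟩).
0.07081|00⟩ + 0.1059|01⟩ + (-0.1572 + 0.5284i)|10⟩ + (-0.2352 + 0.7903i)|11⟩

amp(|b₁b₂…⟩) = product of the factor amplitudes for bits b₁, b₂, …; only kets whose every factor amplitude is nonzero survive.
|00⟩: (0.1274)(0.5558) = 0.07081
|01⟩: (0.1274)(0.8313) = 0.1059
|10⟩: (-0.2829 + 0.9507i)(0.5558) = (-0.1572 + 0.5284i)
|11⟩: (-0.2829 + 0.9507i)(0.8313) = (-0.2352 + 0.7903i)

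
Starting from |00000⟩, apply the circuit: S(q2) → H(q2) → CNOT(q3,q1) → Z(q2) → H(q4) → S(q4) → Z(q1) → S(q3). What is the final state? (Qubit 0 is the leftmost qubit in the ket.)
1/2|00000⟩ + (1/2)i|00001⟩ - 1/2|00100⟩ - (1/2)i|00101⟩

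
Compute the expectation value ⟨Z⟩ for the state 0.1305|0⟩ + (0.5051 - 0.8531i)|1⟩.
-0.9659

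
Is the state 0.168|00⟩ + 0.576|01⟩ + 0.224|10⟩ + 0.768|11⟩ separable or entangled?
Separable

Writing the state as a|00⟩ + b|01⟩ + c|10⟩ + d|11⟩, it is a product state iff ad − bc = 0.
Here (a, b, c, d) = (0.168, 0.576, 0.224, 0.768): ad − bc = (0.168)(0.768) − (0.576)(0.224) = 0, so the state is separable.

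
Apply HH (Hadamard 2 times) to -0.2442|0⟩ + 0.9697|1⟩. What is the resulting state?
-0.2442|0⟩ + 0.9697|1⟩

H² = I, so an even number of Hadamards cancels: H^2 = I and the state is unchanged.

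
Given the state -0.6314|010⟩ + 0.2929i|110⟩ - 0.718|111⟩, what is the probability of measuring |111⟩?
0.5155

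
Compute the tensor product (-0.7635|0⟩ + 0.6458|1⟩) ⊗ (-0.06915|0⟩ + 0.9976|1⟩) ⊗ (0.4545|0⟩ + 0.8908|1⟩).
0.024|000⟩ + 0.04703|001⟩ - 0.3462|010⟩ - 0.6785|011⟩ - 0.0203|100⟩ - 0.03978|101⟩ + 0.2928|110⟩ + 0.5739|111⟩

amp(|b₁b₂…⟩) = product of the factor amplitudes for bits b₁, b₂, …; only kets whose every factor amplitude is nonzero survive.
|000⟩: (-0.7635)(-0.06915)(0.4545) = 0.024
|001⟩: (-0.7635)(-0.06915)(0.8908) = 0.04703
|010⟩: (-0.7635)(0.9976)(0.4545) = -0.3462
|011⟩: (-0.7635)(0.9976)(0.8908) = -0.6785
|100⟩: (0.6458)(-0.06915)(0.4545) = -0.0203
|101⟩: (0.6458)(-0.06915)(0.8908) = -0.03978
|110⟩: (0.6458)(0.9976)(0.4545) = 0.2928
|111⟩: (0.6458)(0.9976)(0.8908) = 0.5739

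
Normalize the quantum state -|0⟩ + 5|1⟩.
-0.1961|0⟩ + 0.9806|1⟩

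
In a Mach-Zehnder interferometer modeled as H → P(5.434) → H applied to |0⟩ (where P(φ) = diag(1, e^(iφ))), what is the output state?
(0.8303 - 0.3754i)|0⟩ + (0.1697 + 0.3754i)|1⟩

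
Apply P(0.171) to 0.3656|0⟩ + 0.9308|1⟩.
0.3656|0⟩ + (0.9172 + 0.1584i)|1⟩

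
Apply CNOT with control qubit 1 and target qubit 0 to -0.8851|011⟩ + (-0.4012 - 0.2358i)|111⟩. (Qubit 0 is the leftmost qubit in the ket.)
(-0.4012 - 0.2358i)|011⟩ - 0.8851|111⟩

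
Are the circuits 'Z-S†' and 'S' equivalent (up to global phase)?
Yes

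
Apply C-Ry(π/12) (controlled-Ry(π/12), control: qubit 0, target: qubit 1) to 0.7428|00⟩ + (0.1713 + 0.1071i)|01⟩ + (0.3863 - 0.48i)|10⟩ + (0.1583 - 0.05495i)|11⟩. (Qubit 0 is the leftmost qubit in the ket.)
0.7428|00⟩ + (0.1713 + 0.1071i)|01⟩ + (0.3623 - 0.4687i)|10⟩ + (0.2074 - 0.1171i)|11⟩

C-Ry(π/12) leaves the control-|0⟩ kets |00⟩, |01⟩ unchanged and applies Ry(π/12) to qubit 1 on the control-|1⟩ pair (|10⟩, |11⟩).
Ry(π/12) = [[cos(θ/2), −sin(θ/2)], [sin(θ/2), cos(θ/2)]]; θ = π/12, cos(θ/2) ≈ 0.991445, sin(θ/2) ≈ 0.130526.
With a = amp(|10⟩) = (0.3863 - 0.48i) and b = amp(|11⟩) = (0.1583 - 0.05495i):
new amp(|10⟩) = (0.991445)·a + (-0.130526)·b = (0.3623 - 0.4687i)
new amp(|11⟩) = (0.130526)·a + (0.991445)·b = (0.2074 - 0.1171i)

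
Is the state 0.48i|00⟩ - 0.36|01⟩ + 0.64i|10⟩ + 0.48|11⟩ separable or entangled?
Entangled

Writing the state as a|00⟩ + b|01⟩ + c|10⟩ + d|11⟩, it is a product state iff ad − bc = 0.
Here (a, b, c, d) = (0.48i, -0.36, 0.64i, 0.48): ad − bc = (0.48i)(0.48) − (-0.36)(0.64i) = 0.4608i ≠ 0, so the state is entangled.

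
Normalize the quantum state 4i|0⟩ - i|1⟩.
0.9701i|0⟩ - 0.2425i|1⟩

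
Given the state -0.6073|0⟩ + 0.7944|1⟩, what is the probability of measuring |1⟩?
0.6311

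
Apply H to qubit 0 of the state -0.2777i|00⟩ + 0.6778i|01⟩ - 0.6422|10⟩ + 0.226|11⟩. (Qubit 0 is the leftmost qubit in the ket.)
(-0.4541 - 0.1964i)|00⟩ + (0.1598 + 0.4793i)|01⟩ + (0.4541 - 0.1964i)|10⟩ + (-0.1598 + 0.4793i)|11⟩

H on qubit 0 mixes each pair of kets that differ only in qubit 0: amplitudes (a, b) of (|…0…⟩, |…1…⟩) become ((a + b)/√2, (a − b)/√2). Kets absent from the input have amplitude 0.
(|00⟩, |10⟩): (a, b) = (-0.2777i, -0.6422) → ((-0.4541 - 0.1964i), (0.4541 - 0.1964i))
(|01⟩, |11⟩): (a, b) = (0.6778i, 0.226) → ((0.1598 + 0.4793i), (-0.1598 + 0.4793i))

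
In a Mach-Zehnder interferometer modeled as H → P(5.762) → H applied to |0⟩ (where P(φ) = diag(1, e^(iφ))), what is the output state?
(0.9336 - 0.249i)|0⟩ + (0.06639 + 0.249i)|1⟩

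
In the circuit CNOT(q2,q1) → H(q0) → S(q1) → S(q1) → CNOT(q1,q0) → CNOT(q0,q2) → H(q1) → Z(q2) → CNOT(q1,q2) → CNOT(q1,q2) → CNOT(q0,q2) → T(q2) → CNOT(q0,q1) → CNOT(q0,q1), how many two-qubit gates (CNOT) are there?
8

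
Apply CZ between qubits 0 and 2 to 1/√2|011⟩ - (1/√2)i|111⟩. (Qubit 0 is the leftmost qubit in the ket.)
1/√2|011⟩ + (1/√2)i|111⟩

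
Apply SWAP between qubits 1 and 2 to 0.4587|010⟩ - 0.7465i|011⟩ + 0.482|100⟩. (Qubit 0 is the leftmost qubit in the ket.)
0.4587|001⟩ - 0.7465i|011⟩ + 0.482|100⟩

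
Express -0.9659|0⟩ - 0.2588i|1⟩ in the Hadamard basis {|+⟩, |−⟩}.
(-0.683 - 0.183i)|+⟩ + (-0.683 + 0.183i)|−⟩

With |ψ⟩ = α|0⟩ + β|1⟩, the Hadamard-basis coefficients are ⟨+|ψ⟩ = (α + β)/√2 and ⟨−|ψ⟩ = (α − β)/√2.
Here α = -0.9659, β = -0.2588i: (α + β)/√2 = (-0.683 - 0.183i), (α − β)/√2 = (-0.683 + 0.183i).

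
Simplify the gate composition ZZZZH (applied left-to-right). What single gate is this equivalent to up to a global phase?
H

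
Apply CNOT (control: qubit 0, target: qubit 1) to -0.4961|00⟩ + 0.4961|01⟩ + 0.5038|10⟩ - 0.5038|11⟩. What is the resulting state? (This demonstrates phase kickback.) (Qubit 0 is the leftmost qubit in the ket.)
-0.4961|00⟩ + 0.4961|01⟩ - 0.5038|10⟩ + 0.5038|11⟩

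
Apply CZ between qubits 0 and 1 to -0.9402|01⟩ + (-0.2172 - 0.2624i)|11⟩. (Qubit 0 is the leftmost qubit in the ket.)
-0.9402|01⟩ + (0.2172 + 0.2624i)|11⟩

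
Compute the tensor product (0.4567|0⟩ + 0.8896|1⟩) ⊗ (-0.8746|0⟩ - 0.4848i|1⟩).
-0.3994|00⟩ - 0.2214i|01⟩ - 0.778|10⟩ - 0.4313i|11⟩

amp(|b₁b₂…⟩) = product of the factor amplitudes for bits b₁, b₂, …; only kets whose every factor amplitude is nonzero survive.
|00⟩: (0.4567)(-0.8746) = -0.3994
|01⟩: (0.4567)(-0.4848i) = -0.2214i
|10⟩: (0.8896)(-0.8746) = -0.778
|11⟩: (0.8896)(-0.4848i) = -0.4313i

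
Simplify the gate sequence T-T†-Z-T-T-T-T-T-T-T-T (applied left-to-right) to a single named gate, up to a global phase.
Z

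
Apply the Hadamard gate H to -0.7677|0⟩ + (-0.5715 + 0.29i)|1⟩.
(-0.947 + 0.2051i)|0⟩ + (-0.1387 - 0.2051i)|1⟩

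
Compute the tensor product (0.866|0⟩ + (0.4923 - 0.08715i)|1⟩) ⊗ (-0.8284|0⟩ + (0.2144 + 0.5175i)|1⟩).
-0.7174|00⟩ + (0.1857 + 0.4482i)|01⟩ + (-0.4078 + 0.0722i)|10⟩ + (0.1506 + 0.2361i)|11⟩

amp(|b₁b₂…⟩) = product of the factor amplitudes for bits b₁, b₂, …; only kets whose every factor amplitude is nonzero survive.
|00⟩: (0.866)(-0.8284) = -0.7174
|01⟩: (0.866)(0.2144 + 0.5175i) = (0.1857 + 0.4482i)
|10⟩: (0.4923 - 0.08715i)(-0.8284) = (-0.4078 + 0.0722i)
|11⟩: (0.4923 - 0.08715i)(0.2144 + 0.5175i) = (0.1506 + 0.2361i)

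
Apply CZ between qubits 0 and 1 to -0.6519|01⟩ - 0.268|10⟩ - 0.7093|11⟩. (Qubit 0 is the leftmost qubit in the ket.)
-0.6519|01⟩ - 0.268|10⟩ + 0.7093|11⟩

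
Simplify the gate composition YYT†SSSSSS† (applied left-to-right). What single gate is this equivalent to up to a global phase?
T†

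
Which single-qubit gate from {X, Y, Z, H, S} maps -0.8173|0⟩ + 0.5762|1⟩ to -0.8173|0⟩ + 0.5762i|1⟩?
S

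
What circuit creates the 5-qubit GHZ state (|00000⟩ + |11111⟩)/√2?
H(q0) → CNOT(q0,q1) → CNOT(q0,q2) → CNOT(q0,q3) → CNOT(q0,q4)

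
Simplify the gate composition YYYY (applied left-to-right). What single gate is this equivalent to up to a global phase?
I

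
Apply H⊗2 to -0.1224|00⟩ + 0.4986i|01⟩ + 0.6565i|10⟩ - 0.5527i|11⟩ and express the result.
(-0.0612 + 0.3012i)|00⟩ + (-0.0612 + 0.3553i)|01⟩ + (-0.0612 + 0.1974i)|10⟩ + (-0.0612 - 0.8539i)|11⟩

H⊗2 gives amp(|y⟩) = (1/2) Σ_x (−1)^(x·y) amp(|x⟩), where x·y is the number of positions in which both x and y have a 1.
|00⟩: (-0.1224 + 0.4986i + 0.6565i - 0.5527i)/2 = (-0.0612 + 0.3012i)
|01⟩: (-0.1224 - 0.4986i + 0.6565i + 0.5527i)/2 = (-0.0612 + 0.3553i)
|10⟩: (-0.1224 + 0.4986i - 0.6565i + 0.5527i)/2 = (-0.0612 + 0.1974i)
|11⟩: (-0.1224 - 0.4986i - 0.6565i - 0.5527i)/2 = (-0.0612 - 0.8539i)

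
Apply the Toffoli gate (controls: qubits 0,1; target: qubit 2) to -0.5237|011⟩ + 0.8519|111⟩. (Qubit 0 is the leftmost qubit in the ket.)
-0.5237|011⟩ + 0.8519|110⟩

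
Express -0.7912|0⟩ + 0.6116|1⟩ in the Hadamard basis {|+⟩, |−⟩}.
-0.127|+⟩ - 0.9919|−⟩

With |ψ⟩ = α|0⟩ + β|1⟩, the Hadamard-basis coefficients are ⟨+|ψ⟩ = (α + β)/√2 and ⟨−|ψ⟩ = (α − β)/√2.
Here α = -0.7912, β = 0.6116: (α + β)/√2 = -0.127, (α − β)/√2 = -0.9919.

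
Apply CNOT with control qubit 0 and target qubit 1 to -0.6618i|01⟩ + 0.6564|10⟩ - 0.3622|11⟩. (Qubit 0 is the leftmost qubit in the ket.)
-0.6618i|01⟩ - 0.3622|10⟩ + 0.6564|11⟩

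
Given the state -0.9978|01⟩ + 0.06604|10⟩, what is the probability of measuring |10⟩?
0.004361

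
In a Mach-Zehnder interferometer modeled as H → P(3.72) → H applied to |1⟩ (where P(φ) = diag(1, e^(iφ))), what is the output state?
(0.9187 + 0.2733i)|0⟩ + (0.08133 - 0.2733i)|1⟩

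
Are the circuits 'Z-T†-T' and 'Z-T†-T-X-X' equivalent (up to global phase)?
Yes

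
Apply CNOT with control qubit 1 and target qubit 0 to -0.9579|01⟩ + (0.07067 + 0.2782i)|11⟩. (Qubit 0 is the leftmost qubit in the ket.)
(0.07067 + 0.2782i)|01⟩ - 0.9579|11⟩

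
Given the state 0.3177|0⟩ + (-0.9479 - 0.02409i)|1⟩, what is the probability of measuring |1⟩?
0.8991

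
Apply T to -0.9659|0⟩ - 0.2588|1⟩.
-0.9659|0⟩ + (-0.183 - 0.183i)|1⟩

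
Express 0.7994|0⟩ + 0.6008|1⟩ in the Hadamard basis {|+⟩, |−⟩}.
0.9901|+⟩ + 0.1404|−⟩

With |ψ⟩ = α|0⟩ + β|1⟩, the Hadamard-basis coefficients are ⟨+|ψ⟩ = (α + β)/√2 and ⟨−|ψ⟩ = (α − β)/√2.
Here α = 0.7994, β = 0.6008: (α + β)/√2 = 0.9901, (α − β)/√2 = 0.1404.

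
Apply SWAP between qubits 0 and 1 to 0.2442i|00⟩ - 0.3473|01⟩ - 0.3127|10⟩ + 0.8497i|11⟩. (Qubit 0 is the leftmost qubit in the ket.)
0.2442i|00⟩ - 0.3127|01⟩ - 0.3473|10⟩ + 0.8497i|11⟩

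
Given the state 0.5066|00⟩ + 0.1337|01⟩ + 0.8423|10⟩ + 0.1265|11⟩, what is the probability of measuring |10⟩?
0.7095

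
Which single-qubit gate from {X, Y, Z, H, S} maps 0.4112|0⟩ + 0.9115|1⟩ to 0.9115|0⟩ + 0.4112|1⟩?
X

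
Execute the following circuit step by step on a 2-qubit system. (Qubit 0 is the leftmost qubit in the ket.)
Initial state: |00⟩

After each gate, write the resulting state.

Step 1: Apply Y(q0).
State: i|10⟩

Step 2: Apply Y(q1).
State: -|11⟩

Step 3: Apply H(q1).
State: -1/√2|10⟩ + 1/√2|11⟩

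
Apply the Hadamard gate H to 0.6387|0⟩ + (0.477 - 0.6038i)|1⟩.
(0.7889 - 0.427i)|0⟩ + (0.1143 + 0.427i)|1⟩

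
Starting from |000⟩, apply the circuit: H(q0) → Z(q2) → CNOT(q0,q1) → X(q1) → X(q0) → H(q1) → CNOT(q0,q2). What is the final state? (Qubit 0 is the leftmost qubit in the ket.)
1/2|000⟩ + 1/2|010⟩ + 1/2|101⟩ - 1/2|111⟩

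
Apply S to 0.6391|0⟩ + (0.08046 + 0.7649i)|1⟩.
0.6391|0⟩ + (-0.7649 + 0.08046i)|1⟩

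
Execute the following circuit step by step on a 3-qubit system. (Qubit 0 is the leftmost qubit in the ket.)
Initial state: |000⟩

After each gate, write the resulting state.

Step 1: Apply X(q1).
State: |010⟩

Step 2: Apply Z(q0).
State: |010⟩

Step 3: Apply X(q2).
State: |011⟩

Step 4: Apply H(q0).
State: 1/√2|011⟩ + 1/√2|111⟩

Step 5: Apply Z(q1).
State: -1/√2|011⟩ - 1/√2|111⟩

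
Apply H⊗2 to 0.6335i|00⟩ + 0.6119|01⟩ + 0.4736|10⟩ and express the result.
(0.5428 + 0.3168i)|00⟩ + (-0.06915 + 0.3168i)|01⟩ + (0.06915 + 0.3168i)|10⟩ + (-0.5428 + 0.3168i)|11⟩

H⊗2 gives amp(|y⟩) = (1/2) Σ_x (−1)^(x·y) amp(|x⟩), where x·y is the number of positions in which both x and y have a 1.
|00⟩: (0.6335i + 0.6119 + 0.4736)/2 = (0.5428 + 0.3168i)
|01⟩: (0.6335i - 0.6119 + 0.4736)/2 = (-0.06915 + 0.3168i)
|10⟩: (0.6335i + 0.6119 - 0.4736)/2 = (0.06915 + 0.3168i)
|11⟩: (0.6335i - 0.6119 - 0.4736)/2 = (-0.5428 + 0.3168i)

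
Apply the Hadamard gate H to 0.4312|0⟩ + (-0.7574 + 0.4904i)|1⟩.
(-0.2307 + 0.3468i)|0⟩ + (0.8405 - 0.3468i)|1⟩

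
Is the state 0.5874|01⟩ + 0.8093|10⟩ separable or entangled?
Entangled

Writing the state as a|00⟩ + b|01⟩ + c|10⟩ + d|11⟩, it is a product state iff ad − bc = 0.
Here (a, b, c, d) = (0, 0.5874, 0.8093, 0): ad − bc = (0)(0) − (0.5874)(0.8093) = -0.4754 ≠ 0, so the state is entangled.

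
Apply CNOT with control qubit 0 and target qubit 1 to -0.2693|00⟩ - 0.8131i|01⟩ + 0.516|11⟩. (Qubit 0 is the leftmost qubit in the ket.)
-0.2693|00⟩ - 0.8131i|01⟩ + 0.516|10⟩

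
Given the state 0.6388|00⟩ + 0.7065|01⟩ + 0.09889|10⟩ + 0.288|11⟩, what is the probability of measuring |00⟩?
0.4081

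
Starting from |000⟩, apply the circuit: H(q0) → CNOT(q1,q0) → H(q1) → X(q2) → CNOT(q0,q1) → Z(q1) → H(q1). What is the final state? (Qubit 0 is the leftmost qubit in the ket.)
1/√2|011⟩ + 1/√2|111⟩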